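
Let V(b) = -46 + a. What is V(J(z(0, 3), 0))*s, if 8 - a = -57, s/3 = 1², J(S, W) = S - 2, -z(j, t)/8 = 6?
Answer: 57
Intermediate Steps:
z(j, t) = -48 (z(j, t) = -8*6 = -48)
J(S, W) = -2 + S
s = 3 (s = 3*1² = 3*1 = 3)
a = 65 (a = 8 - 1*(-57) = 8 + 57 = 65)
V(b) = 19 (V(b) = -46 + 65 = 19)
V(J(z(0, 3), 0))*s = 19*3 = 57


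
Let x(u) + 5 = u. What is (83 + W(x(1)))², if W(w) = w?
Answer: 6241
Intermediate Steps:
x(u) = -5 + u
(83 + W(x(1)))² = (83 + (-5 + 1))² = (83 - 4)² = 79² = 6241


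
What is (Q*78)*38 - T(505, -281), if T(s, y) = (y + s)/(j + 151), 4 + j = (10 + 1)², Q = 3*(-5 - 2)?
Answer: -4170404/67 ≈ -62245.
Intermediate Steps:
Q = -21 (Q = 3*(-7) = -21)
j = 117 (j = -4 + (10 + 1)² = -4 + 11² = -4 + 121 = 117)
T(s, y) = s/268 + y/268 (T(s, y) = (y + s)/(117 + 151) = (s + y)/268 = (s + y)*(1/268) = s/268 + y/268)
(Q*78)*38 - T(505, -281) = -21*78*38 - ((1/268)*505 + (1/268)*(-281)) = -1638*38 - (505/268 - 281/268) = -62244 - 1*56/67 = -62244 - 56/67 = -4170404/67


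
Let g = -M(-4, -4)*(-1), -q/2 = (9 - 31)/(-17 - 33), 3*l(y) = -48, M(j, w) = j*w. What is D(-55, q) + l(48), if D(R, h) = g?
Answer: 0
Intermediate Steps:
l(y) = -16 (l(y) = (⅓)*(-48) = -16)
q = -22/25 (q = -2*(9 - 31)/(-17 - 33) = -(-44)/(-50) = -(-44)*(-1)/50 = -2*11/25 = -22/25 ≈ -0.88000)
g = 16 (g = -(-4)*(-4)*(-1) = -1*16*(-1) = -16*(-1) = 16)
D(R, h) = 16
D(-55, q) + l(48) = 16 - 16 = 0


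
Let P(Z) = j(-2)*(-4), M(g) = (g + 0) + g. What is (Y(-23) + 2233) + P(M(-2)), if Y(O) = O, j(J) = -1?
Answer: 2214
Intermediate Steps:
M(g) = 2*g (M(g) = g + g = 2*g)
P(Z) = 4 (P(Z) = -1*(-4) = 4)
(Y(-23) + 2233) + P(M(-2)) = (-23 + 2233) + 4 = 2210 + 4 = 2214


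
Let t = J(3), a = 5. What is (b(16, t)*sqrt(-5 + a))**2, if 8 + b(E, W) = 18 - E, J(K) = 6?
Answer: 0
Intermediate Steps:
t = 6
b(E, W) = 10 - E (b(E, W) = -8 + (18 - E) = 10 - E)
(b(16, t)*sqrt(-5 + a))**2 = ((10 - 1*16)*sqrt(-5 + 5))**2 = ((10 - 16)*sqrt(0))**2 = (-6*0)**2 = 0**2 = 0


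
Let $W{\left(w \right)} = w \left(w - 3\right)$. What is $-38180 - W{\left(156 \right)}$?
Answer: $-62048$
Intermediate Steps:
$W{\left(w \right)} = w \left(-3 + w\right)$
$-38180 - W{\left(156 \right)} = -38180 - 156 \left(-3 + 156\right) = -38180 - 156 \cdot 153 = -38180 - 23868 = -62048$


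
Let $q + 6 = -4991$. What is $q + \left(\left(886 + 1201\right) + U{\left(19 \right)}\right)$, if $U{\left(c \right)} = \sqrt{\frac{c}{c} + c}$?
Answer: $-2910 + 2 \sqrt{5} \approx -2905.5$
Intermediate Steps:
$q = -4997$ ($q = -6 - 4991 = -4997$)
$U{\left(c \right)} = \sqrt{1 + c}$
$q + \left(\left(886 + 1201\right) + U{\left(19 \right)}\right) = -4997 + \left(\left(886 + 1201\right) + \sqrt{1 + 19}\right) = -4997 + \left(2087 + \sqrt{20}\right) = -4997 + \left(2087 + 2 \sqrt{5}\right) = -2910 + 2 \sqrt{5}$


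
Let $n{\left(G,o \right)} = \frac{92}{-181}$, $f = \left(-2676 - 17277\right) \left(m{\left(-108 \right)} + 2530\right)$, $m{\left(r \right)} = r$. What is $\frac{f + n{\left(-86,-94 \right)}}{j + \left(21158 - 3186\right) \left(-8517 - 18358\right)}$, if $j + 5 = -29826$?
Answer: $\frac{8747036138}{87427946911} \approx 0.10005$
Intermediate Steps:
$j = -29831$ ($j = -5 - 29826 = -29831$)
$f = -48326166$ ($f = \left(-2676 - 17277\right) \left(-108 + 2530\right) = \left(-19953\right) 2422 = -48326166$)
$n{\left(G,o \right)} = - \frac{92}{181}$ ($n{\left(G,o \right)} = 92 \left(- \frac{1}{181}\right) = - \frac{92}{181}$)
$\frac{f + n{\left(-86,-94 \right)}}{j + \left(21158 - 3186\right) \left(-8517 - 18358\right)} = \frac{-48326166 - \frac{92}{181}}{-29831 + \left(21158 - 3186\right) \left(-8517 - 18358\right)} = - \frac{8747036138}{181 \left(-29831 + 17972 \left(-26875\right)\right)} = - \frac{8747036138}{181 \left(-29831 - 482997500\right)} = - \frac{8747036138}{181 \left(-483027331\right)} = \left(- \frac{8747036138}{181}\right) \left(- \frac{1}{483027331}\right) = \frac{8747036138}{87427946911}$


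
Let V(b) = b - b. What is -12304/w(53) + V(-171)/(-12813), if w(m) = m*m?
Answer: -12304/2809 ≈ -4.3802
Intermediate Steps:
w(m) = m²
V(b) = 0
-12304/w(53) + V(-171)/(-12813) = -12304/(53²) + 0/(-12813) = -12304/2809 + 0*(-1/12813) = -12304*1/2809 + 0 = -12304/2809 + 0 = -12304/2809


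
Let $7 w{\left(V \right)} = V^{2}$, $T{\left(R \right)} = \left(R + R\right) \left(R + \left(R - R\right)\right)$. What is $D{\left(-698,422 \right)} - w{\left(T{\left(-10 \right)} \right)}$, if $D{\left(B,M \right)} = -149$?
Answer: $- \frac{41043}{7} \approx -5863.3$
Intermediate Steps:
$T{\left(R \right)} = 2 R^{2}$ ($T{\left(R \right)} = 2 R \left(R + 0\right) = 2 R R = 2 R^{2}$)
$w{\left(V \right)} = \frac{V^{2}}{7}$
$D{\left(-698,422 \right)} - w{\left(T{\left(-10 \right)} \right)} = -149 - \frac{\left(2 \left(-10\right)^{2}\right)^{2}}{7} = -149 - \frac{\left(2 \cdot 100\right)^{2}}{7} = -149 - \frac{200^{2}}{7} = -149 - \frac{1}{7} \cdot 40000 = -149 - \frac{40000}{7} = - \frac{41043}{7}$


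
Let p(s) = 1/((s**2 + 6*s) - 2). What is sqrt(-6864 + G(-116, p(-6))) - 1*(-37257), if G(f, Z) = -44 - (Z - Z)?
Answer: 37257 + 2*I*sqrt(1727) ≈ 37257.0 + 83.114*I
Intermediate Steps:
p(s) = 1/(-2 + s**2 + 6*s)
G(f, Z) = -44 (G(f, Z) = -44 - 1*0 = -44 + 0 = -44)
sqrt(-6864 + G(-116, p(-6))) - 1*(-37257) = sqrt(-6864 - 44) - 1*(-37257) = sqrt(-6908) + 37257 = 2*I*sqrt(1727) + 37257 = 37257 + 2*I*sqrt(1727)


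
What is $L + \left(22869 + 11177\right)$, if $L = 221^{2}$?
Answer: $82887$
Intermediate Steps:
$L = 48841$
$L + \left(22869 + 11177\right) = 48841 + \left(22869 + 11177\right) = 48841 + 34046 = 82887$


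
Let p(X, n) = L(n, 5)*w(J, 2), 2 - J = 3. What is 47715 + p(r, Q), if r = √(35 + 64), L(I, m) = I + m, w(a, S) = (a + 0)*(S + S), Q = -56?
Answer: 47919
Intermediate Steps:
J = -1 (J = 2 - 1*3 = 2 - 3 = -1)
w(a, S) = 2*S*a (w(a, S) = a*(2*S) = 2*S*a)
r = 3*√11 (r = √99 = 3*√11 ≈ 9.9499)
p(X, n) = -20 - 4*n (p(X, n) = (n + 5)*(2*2*(-1)) = (5 + n)*(-4) = -20 - 4*n)
47715 + p(r, Q) = 47715 + (-20 - 4*(-56)) = 47715 + (-20 + 224) = 47715 + 204 = 47919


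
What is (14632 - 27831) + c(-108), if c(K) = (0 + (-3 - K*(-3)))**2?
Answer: 93730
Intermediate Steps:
c(K) = (-3 + 3*K)**2 (c(K) = (0 + (-3 - (-3)*K))**2 = (0 + (-3 + 3*K))**2 = (-3 + 3*K)**2)
(14632 - 27831) + c(-108) = (14632 - 27831) + 9*(-1 - 108)**2 = -13199 + 9*(-109)**2 = -13199 + 9*11881 = -13199 + 106929 = 93730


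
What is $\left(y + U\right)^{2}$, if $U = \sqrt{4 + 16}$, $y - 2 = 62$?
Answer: $4116 + 256 \sqrt{5} \approx 4688.4$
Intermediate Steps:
$y = 64$ ($y = 2 + 62 = 64$)
$U = 2 \sqrt{5}$ ($U = \sqrt{20} = 2 \sqrt{5} \approx 4.4721$)
$\left(y + U\right)^{2} = \left(64 + 2 \sqrt{5}\right)^{2}$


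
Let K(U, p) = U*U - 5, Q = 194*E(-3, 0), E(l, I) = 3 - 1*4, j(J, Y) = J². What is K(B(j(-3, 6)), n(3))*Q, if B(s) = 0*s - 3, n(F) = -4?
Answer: -776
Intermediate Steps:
E(l, I) = -1 (E(l, I) = 3 - 4 = -1)
B(s) = -3 (B(s) = 0 - 3 = -3)
Q = -194 (Q = 194*(-1) = -194)
K(U, p) = -5 + U² (K(U, p) = U² - 5 = -5 + U²)
K(B(j(-3, 6)), n(3))*Q = (-5 + (-3)²)*(-194) = (-5 + 9)*(-194) = 4*(-194) = -776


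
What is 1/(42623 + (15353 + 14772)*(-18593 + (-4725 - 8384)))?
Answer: -1/954980127 ≈ -1.0471e-9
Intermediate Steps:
1/(42623 + (15353 + 14772)*(-18593 + (-4725 - 8384))) = 1/(42623 + 30125*(-18593 - 13109)) = 1/(42623 + 30125*(-31702)) = 1/(42623 - 955022750) = 1/(-954980127) = -1/954980127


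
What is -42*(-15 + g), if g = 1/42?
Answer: 629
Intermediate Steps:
g = 1/42 ≈ 0.023810
-42*(-15 + g) = -42*(-15 + 1/42) = -42*(-629/42) = 629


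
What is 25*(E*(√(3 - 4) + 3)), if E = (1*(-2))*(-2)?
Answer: 300 + 100*I ≈ 300.0 + 100.0*I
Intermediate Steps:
E = 4 (E = -2*(-2) = 4)
25*(E*(√(3 - 4) + 3)) = 25*(4*(√(3 - 4) + 3)) = 25*(4*(√(-1) + 3)) = 25*(4*(I + 3)) = 25*(4*(3 + I)) = 25*(12 + 4*I) = 300 + 100*I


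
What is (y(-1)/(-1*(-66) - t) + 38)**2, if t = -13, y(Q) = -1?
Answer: 9006001/6241 ≈ 1443.0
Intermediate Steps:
(y(-1)/(-1*(-66) - t) + 38)**2 = (-1/(-1*(-66) - 1*(-13)) + 38)**2 = (-1/(66 + 13) + 38)**2 = (-1/79 + 38)**2 = (3001/79)**2 = 9006001/6241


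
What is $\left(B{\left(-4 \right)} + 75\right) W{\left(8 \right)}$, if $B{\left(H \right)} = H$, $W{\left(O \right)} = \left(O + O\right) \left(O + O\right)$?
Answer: $18176$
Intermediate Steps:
$W{\left(O \right)} = 4 O^{2}$ ($W{\left(O \right)} = 2 O 2 O = 4 O^{2}$)
$\left(B{\left(-4 \right)} + 75\right) W{\left(8 \right)} = \left(-4 + 75\right) 4 \cdot 8^{2} = 71 \cdot 4 \cdot 64 = 71 \cdot 256 = 18176$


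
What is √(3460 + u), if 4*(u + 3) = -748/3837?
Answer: √50895203514/3837 ≈ 58.796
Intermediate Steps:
u = -11698/3837 (u = -3 + (-748/3837)/4 = -3 + (-748*1/3837)/4 = -3 + (¼)*(-748/3837) = -3 - 187/3837 = -11698/3837 ≈ -3.0487)
√(3460 + u) = √(3460 - 11698/3837) = √(13264322/3837) = √50895203514/3837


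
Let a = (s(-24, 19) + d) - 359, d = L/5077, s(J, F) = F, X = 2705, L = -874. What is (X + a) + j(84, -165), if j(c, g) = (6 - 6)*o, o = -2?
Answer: 12006231/5077 ≈ 2364.8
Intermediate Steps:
j(c, g) = 0 (j(c, g) = (6 - 6)*(-2) = 0*(-2) = 0)
d = -874/5077 ≈ -0.17215
a = -1727054/5077 (a = (19 - 874/5077) - 359 = 95589/5077 - 359 = -1727054/5077 ≈ -340.17)
(X + a) + j(84, -165) = (2705 - 1727054/5077) + 0 = 12006231/5077 + 0 = 12006231/5077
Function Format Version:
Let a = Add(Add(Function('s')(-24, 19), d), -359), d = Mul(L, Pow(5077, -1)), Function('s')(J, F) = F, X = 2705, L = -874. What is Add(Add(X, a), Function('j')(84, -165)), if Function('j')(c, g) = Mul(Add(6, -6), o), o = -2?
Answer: Rational(12006231, 5077) ≈ 2364.8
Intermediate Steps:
Function('j')(c, g) = 0 (Function('j')(c, g) = Mul(Add(6, -6), -2) = Mul(0, -2) = 0)
d = Rational(-874, 5077) (d = Mul(-874, Pow(5077, -1)) = Mul(-874, Rational(1, 5077)) = Rational(-874, 5077) ≈ -0.17215)
a = Rational(-1727054, 5077) (a = Add(Add(19, Rational(-874, 5077)), -359) = Add(Rational(95589, 5077), -359) = Rational(-1727054, 5077) ≈ -340.17)
Add(Add(X, a), Function('j')(84, -165)) = Add(Add(2705, Rational(-1727054, 5077)), 0) = Add(Rational(12006231, 5077), 0) = Rational(12006231, 5077)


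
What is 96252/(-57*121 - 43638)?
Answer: -32084/16845 ≈ -1.9047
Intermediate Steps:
96252/(-57*121 - 43638) = 96252/(-6897 - 43638) = 96252/(-50535) = 96252*(-1/50535) = -32084/16845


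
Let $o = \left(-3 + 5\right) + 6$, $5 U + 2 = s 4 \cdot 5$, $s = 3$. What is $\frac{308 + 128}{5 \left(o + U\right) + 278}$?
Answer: $\frac{109}{94} \approx 1.1596$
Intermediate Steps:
$U = \frac{58}{5}$ ($U = - \frac{2}{5} + \frac{3 \cdot 4 \cdot 5}{5} = - \frac{2}{5} + \frac{12 \cdot 5}{5} = - \frac{2}{5} + \frac{1}{5} \cdot 60 = - \frac{2}{5} + 12 = \frac{58}{5} \approx 11.6$)
$o = 8$ ($o = 2 + 6 = 8$)
$\frac{308 + 128}{5 \left(o + U\right) + 278} = \frac{308 + 128}{5 \left(8 + \frac{58}{5}\right) + 278} = \frac{436}{5 \cdot \frac{98}{5} + 278} = \frac{436}{98 + 278} = \frac{436}{376} = 436 \cdot \frac{1}{376} = \frac{109}{94}$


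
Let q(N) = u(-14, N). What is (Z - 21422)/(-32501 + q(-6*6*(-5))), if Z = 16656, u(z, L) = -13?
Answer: 2383/16257 ≈ 0.14658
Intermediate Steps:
q(N) = -13
(Z - 21422)/(-32501 + q(-6*6*(-5))) = (16656 - 21422)/(-32501 - 13) = -4766/(-32514) = -4766*(-1/32514) = 2383/16257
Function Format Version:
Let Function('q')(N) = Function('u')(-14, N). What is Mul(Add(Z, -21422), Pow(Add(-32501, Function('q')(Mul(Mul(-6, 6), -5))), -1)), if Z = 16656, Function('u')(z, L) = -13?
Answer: Rational(2383, 16257) ≈ 0.14658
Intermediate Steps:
Function('q')(N) = -13
Mul(Add(Z, -21422), Pow(Add(-32501, Function('q')(Mul(Mul(-6, 6), -5))), -1)) = Mul(Add(16656, -21422), Pow(Add(-32501, -13), -1)) = Mul(-4766, Pow(-32514, -1)) = Mul(-4766, Rational(-1, 32514)) = Rational(2383, 16257)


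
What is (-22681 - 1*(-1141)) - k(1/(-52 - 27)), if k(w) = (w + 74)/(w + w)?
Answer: -37235/2 ≈ -18618.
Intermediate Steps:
k(w) = (74 + w)/(2*w) (k(w) = (74 + w)/((2*w)) = (74 + w)*(1/(2*w)) = (74 + w)/(2*w))
(-22681 - 1*(-1141)) - k(1/(-52 - 27)) = (-22681 - 1*(-1141)) - (74 + 1/(-52 - 27))/(2*(1/(-52 - 27))) = (-22681 + 1141) - (74 + 1/(-79))/(2*(1/(-79))) = -21540 - (74 - 1/79)/(2*(-1/79)) = -21540 - (-79)*5845/(2*79) = -21540 - 1*(-5845/2) = -21540 + 5845/2 = -37235/2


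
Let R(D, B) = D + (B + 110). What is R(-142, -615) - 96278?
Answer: -96925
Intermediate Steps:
R(D, B) = 110 + B + D (R(D, B) = D + (110 + B) = 110 + B + D)
R(-142, -615) - 96278 = (110 - 615 - 142) - 96278 = -647 - 96278 = -96925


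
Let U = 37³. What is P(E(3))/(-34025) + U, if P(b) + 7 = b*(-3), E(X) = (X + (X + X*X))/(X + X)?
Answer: 3446936679/68050 ≈ 50653.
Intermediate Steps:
U = 50653
E(X) = (X² + 2*X)/(2*X) (E(X) = (X + (X + X²))/((2*X)) = (X² + 2*X)*(1/(2*X)) = (X² + 2*X)/(2*X))
P(b) = -7 - 3*b (P(b) = -7 + b*(-3) = -7 - 3*b)
P(E(3))/(-34025) + U = (-7 - 3*(1 + (½)*3))/(-34025) + 50653 = (-7 - 3*(1 + 3/2))*(-1/34025) + 50653 = (-7 - 3*5/2)*(-1/34025) + 50653 = (-7 - 15/2)*(-1/34025) + 50653 = -29/2*(-1/34025) + 50653 = 29/68050 + 50653 = 3446936679/68050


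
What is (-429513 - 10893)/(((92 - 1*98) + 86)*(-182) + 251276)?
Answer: -220203/118358 ≈ -1.8605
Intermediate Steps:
(-429513 - 10893)/(((92 - 1*98) + 86)*(-182) + 251276) = -440406/(((92 - 98) + 86)*(-182) + 251276) = -440406/((-6 + 86)*(-182) + 251276) = -440406/(80*(-182) + 251276) = -440406/(-14560 + 251276) = -440406/236716 = -440406*1/236716 = -220203/118358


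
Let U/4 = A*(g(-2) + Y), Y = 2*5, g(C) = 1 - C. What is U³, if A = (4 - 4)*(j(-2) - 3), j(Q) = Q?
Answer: 0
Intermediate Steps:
A = 0 (A = (4 - 4)*(-2 - 3) = 0*(-5) = 0)
Y = 10
U = 0 (U = 4*(0*((1 - 1*(-2)) + 10)) = 4*(0*((1 + 2) + 10)) = 4*(0*(3 + 10)) = 4*(0*13) = 4*0 = 0)
U³ = 0³ = 0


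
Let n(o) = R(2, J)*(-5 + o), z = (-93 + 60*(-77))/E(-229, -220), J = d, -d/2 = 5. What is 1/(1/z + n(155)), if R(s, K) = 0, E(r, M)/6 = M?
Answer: 1571/440 ≈ 3.5705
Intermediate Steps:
d = -10 (d = -2*5 = -10)
E(r, M) = 6*M
J = -10
z = 1571/440 (z = (-93 + 60*(-77))/((6*(-220))) = (-93 - 4620)/(-1320) = -4713*(-1/1320) = 1571/440 ≈ 3.5705)
n(o) = 0 (n(o) = 0*(-5 + o) = 0)
1/(1/z + n(155)) = 1/(1/(1571/440) + 0) = 1/(440/1571 + 0) = 1/(440/1571) = 1571/440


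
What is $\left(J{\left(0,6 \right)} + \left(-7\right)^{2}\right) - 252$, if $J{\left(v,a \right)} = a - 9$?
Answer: $-206$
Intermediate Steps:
$J{\left(v,a \right)} = -9 + a$ ($J{\left(v,a \right)} = a - 9 = -9 + a$)
$\left(J{\left(0,6 \right)} + \left(-7\right)^{2}\right) - 252 = \left(\left(-9 + 6\right) + \left(-7\right)^{2}\right) - 252 = \left(-3 + 49\right) - 252 = 46 - 252 = -206$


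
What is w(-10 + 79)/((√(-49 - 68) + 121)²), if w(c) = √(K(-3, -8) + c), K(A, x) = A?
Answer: √66/(121 + 3*I*√13)² ≈ 0.00054175 - 9.7639e-5*I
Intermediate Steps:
w(c) = √(-3 + c)
w(-10 + 79)/((√(-49 - 68) + 121)²) = √(-3 + (-10 + 79))/((√(-49 - 68) + 121)²) = √(-3 + 69)/((√(-117) + 121)²) = √66/((3*I*√13 + 121)²) = √66/((121 + 3*I*√13)²) = √66/(121 + 3*I*√13)²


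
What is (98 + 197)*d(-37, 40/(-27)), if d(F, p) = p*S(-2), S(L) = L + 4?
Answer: -23600/27 ≈ -874.07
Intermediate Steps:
S(L) = 4 + L
d(F, p) = 2*p (d(F, p) = p*(4 - 2) = p*2 = 2*p)
(98 + 197)*d(-37, 40/(-27)) = (98 + 197)*(2*(40/(-27))) = 295*(2*(40*(-1/27))) = 295*(2*(-40/27)) = 295*(-80/27) = -23600/27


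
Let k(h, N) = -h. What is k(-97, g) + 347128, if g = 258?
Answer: 347225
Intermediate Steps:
k(-97, g) + 347128 = -1*(-97) + 347128 = 97 + 347128 = 347225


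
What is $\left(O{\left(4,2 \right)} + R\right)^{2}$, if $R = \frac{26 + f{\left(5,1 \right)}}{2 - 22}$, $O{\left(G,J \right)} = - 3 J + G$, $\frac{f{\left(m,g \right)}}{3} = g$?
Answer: $\frac{4761}{400} \approx 11.902$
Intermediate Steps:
$f{\left(m,g \right)} = 3 g$
$O{\left(G,J \right)} = G - 3 J$
$R = - \frac{29}{20}$ ($R = \frac{26 + 3 \cdot 1}{2 - 22} = \frac{26 + 3}{-20} = 29 \left(- \frac{1}{20}\right) = - \frac{29}{20} \approx -1.45$)
$\left(O{\left(4,2 \right)} + R\right)^{2} = \left(\left(4 - 6\right) - \frac{29}{20}\right)^{2} = \left(-2 - \frac{29}{20}\right)^{2} = \left(- \frac{69}{20}\right)^{2} = \frac{4761}{400}$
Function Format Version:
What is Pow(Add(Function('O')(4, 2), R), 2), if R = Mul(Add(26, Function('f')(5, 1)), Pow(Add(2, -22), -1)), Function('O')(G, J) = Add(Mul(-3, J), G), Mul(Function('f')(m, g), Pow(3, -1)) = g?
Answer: Rational(4761, 400) ≈ 11.902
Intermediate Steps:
Function('f')(m, g) = Mul(3, g)
Function('O')(G, J) = Add(G, Mul(-3, J))
R = Rational(-29, 20) (R = Mul(Add(26, Mul(3, 1)), Pow(Add(2, -22), -1)) = Mul(Add(26, 3), Pow(-20, -1)) = Mul(29, Rational(-1, 20)) = Rational(-29, 20) ≈ -1.4500)
Pow(Add(Function('O')(4, 2), R), 2) = Pow(Add(Add(4, Mul(-3, 2)), Rational(-29, 20)), 2) = Pow(Add(Add(4, -6), Rational(-29, 20)), 2) = Pow(Add(-2, Rational(-29, 20)), 2) = Pow(Rational(-69, 20), 2) = Rational(4761, 400)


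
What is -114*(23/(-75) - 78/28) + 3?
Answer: 62218/175 ≈ 355.53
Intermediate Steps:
-114*(23/(-75) - 78/28) + 3 = -114*(23*(-1/75) - 78*1/28) + 3 = -114*(-23/75 - 39/14) + 3 = -114*(-3247/1050) + 3 = 61693/175 + 3 = 62218/175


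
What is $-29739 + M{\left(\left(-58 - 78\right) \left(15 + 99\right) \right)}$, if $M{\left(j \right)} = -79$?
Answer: $-29818$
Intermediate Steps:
$-29739 + M{\left(\left(-58 - 78\right) \left(15 + 99\right) \right)} = -29739 - 79 = -29818$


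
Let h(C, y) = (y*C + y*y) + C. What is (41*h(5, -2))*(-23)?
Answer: 943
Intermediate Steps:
h(C, y) = C + y² + C*y (h(C, y) = (C*y + y²) + C = (y² + C*y) + C = C + y² + C*y)
(41*h(5, -2))*(-23) = (41*(5 + (-2)² + 5*(-2)))*(-23) = (41*(5 + 4 - 10))*(-23) = (41*(-1))*(-23) = -41*(-23) = 943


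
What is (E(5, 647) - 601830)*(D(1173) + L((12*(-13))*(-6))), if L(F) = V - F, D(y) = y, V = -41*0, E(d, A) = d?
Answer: -142632525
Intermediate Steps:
V = 0
L(F) = -F (L(F) = 0 - F = -F)
(E(5, 647) - 601830)*(D(1173) + L((12*(-13))*(-6))) = (5 - 601830)*(1173 - 12*(-13)*(-6)) = -601825*(1173 - (-156)*(-6)) = -601825*(1173 - 1*936) = -601825*(1173 - 936) = -601825*237 = -142632525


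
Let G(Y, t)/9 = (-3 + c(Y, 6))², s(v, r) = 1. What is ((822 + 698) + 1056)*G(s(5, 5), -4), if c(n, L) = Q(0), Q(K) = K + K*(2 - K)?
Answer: 208656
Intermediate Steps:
c(n, L) = 0 (c(n, L) = 0*(3 - 1*0) = 0*(3 + 0) = 0*3 = 0)
G(Y, t) = 81 (G(Y, t) = 9*(-3 + 0)² = 9*(-3)² = 9*9 = 81)
((822 + 698) + 1056)*G(s(5, 5), -4) = ((822 + 698) + 1056)*81 = (1520 + 1056)*81 = 2576*81 = 208656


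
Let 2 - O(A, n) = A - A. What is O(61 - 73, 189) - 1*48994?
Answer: -48992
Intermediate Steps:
O(A, n) = 2 (O(A, n) = 2 - (A - A) = 2 - 1*0 = 2 + 0 = 2)
O(61 - 73, 189) - 1*48994 = 2 - 1*48994 = 2 - 48994 = -48992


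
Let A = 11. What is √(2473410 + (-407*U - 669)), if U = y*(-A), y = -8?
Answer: 5*√97477 ≈ 1561.1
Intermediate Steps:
U = 88 (U = -(-8)*11 = -8*(-11) = 88)
√(2473410 + (-407*U - 669)) = √(2473410 + (-407*88 - 669)) = √(2473410 + (-35816 - 669)) = √(2473410 - 36485) = √2436925 = 5*√97477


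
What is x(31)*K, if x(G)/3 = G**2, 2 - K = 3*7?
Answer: -54777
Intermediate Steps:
K = -19 (K = 2 - 3*7 = 2 - 1*21 = 2 - 21 = -19)
x(G) = 3*G**2
x(31)*K = (3*31**2)*(-19) = (3*961)*(-19) = 2883*(-19) = -54777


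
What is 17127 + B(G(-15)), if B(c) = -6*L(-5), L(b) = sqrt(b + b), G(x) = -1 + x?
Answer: 17127 - 6*I*sqrt(10) ≈ 17127.0 - 18.974*I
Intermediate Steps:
L(b) = sqrt(2)*sqrt(b) (L(b) = sqrt(2*b) = sqrt(2)*sqrt(b))
B(c) = -6*I*sqrt(10) (B(c) = -6*sqrt(2)*sqrt(-5) = -6*sqrt(2)*I*sqrt(5) = -6*I*sqrt(10))
17127 + B(G(-15)) = 17127 - 6*I*sqrt(10)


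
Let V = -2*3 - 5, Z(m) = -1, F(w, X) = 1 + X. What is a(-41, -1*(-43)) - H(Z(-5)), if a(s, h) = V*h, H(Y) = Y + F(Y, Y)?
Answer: -472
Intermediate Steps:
H(Y) = 1 + 2*Y (H(Y) = Y + (1 + Y) = 1 + 2*Y)
V = -11 (V = -6 - 5 = -11)
a(s, h) = -11*h
a(-41, -1*(-43)) - H(Z(-5)) = -(-11)*(-43) - (1 + 2*(-1)) = -11*43 - (1 - 2) = -473 - 1*(-1) = -473 + 1 = -472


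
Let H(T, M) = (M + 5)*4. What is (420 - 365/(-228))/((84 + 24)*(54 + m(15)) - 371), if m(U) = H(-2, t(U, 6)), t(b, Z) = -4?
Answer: 96125/1343604 ≈ 0.071543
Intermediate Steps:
H(T, M) = 20 + 4*M (H(T, M) = (5 + M)*4 = 20 + 4*M)
m(U) = 4 (m(U) = 20 + 4*(-4) = 20 - 16 = 4)
(420 - 365/(-228))/((84 + 24)*(54 + m(15)) - 371) = (420 - 365/(-228))/((84 + 24)*(54 + 4) - 371) = (420 - 365*(-1/228))/(108*58 - 371) = (420 + 365/228)/(6264 - 371) = (96125/228)/5893 = (96125/228)*(1/5893) = 96125/1343604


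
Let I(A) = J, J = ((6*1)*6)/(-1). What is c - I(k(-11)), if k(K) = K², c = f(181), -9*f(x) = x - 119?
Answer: 262/9 ≈ 29.111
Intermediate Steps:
f(x) = 119/9 - x/9 (f(x) = -(x - 119)/9 = -(-119 + x)/9 = 119/9 - x/9)
c = -62/9 (c = 119/9 - ⅑*181 = 119/9 - 181/9 = -62/9 ≈ -6.8889)
J = -36 (J = (6*6)*(-1) = 36*(-1) = -36)
I(A) = -36
c - I(k(-11)) = -62/9 - 1*(-36) = -62/9 + 36 = 262/9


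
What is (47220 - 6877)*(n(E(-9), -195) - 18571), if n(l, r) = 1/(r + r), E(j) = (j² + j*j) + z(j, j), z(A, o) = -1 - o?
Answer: -292191883013/390 ≈ -7.4921e+8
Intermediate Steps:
E(j) = -1 - j + 2*j² (E(j) = (j² + j*j) + (-1 - j) = (j² + j²) + (-1 - j) = 2*j² + (-1 - j) = -1 - j + 2*j²)
n(l, r) = 1/(2*r)
(47220 - 6877)*(n(E(-9), -195) - 18571) = (47220 - 6877)*((½)/(-195) - 18571) = 40343*((½)*(-1/195) - 18571) = 40343*(-1/390 - 18571) = 40343*(-7242691/390) = -292191883013/390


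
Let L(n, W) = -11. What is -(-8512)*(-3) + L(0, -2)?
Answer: -25547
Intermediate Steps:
-(-8512)*(-3) + L(0, -2) = -(-8512)*(-3) - 11 = -152*168 - 11 = -25536 - 11 = -25547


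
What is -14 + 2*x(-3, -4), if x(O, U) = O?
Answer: -20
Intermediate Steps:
-14 + 2*x(-3, -4) = -14 + 2*(-3) = -14 - 6 = -20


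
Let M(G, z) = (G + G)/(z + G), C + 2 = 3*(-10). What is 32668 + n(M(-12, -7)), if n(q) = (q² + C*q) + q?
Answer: 11779588/361 ≈ 32630.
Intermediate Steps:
C = -32 (C = -2 + 3*(-10) = -2 - 30 = -32)
M(G, z) = 2*G/(G + z) (M(G, z) = (2*G)/(G + z) = 2*G/(G + z))
n(q) = q² - 31*q (n(q) = (q² - 32*q) + q = q² - 31*q)
32668 + n(M(-12, -7)) = 32668 + (2*(-12)/(-12 - 7))*(-31 + 2*(-12)/(-12 - 7)) = 32668 + (2*(-12)/(-19))*(-31 + 2*(-12)/(-19)) = 32668 + (2*(-12)*(-1/19))*(-31 + 2*(-12)*(-1/19)) = 32668 + 24*(-31 + 24/19)/19 = 32668 + (24/19)*(-565/19) = 32668 - 13560/361 = 11779588/361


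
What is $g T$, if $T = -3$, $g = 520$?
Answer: $-1560$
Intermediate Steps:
$g T = 520 \left(-3\right) = -1560$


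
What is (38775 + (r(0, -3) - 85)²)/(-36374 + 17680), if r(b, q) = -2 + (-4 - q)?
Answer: -46519/18694 ≈ -2.4884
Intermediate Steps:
r(b, q) = -6 - q
(38775 + (r(0, -3) - 85)²)/(-36374 + 17680) = (38775 + ((-6 - 1*(-3)) - 85)²)/(-36374 + 17680) = (38775 + ((-6 + 3) - 85)²)/(-18694) = (38775 + (-3 - 85)²)*(-1/18694) = (38775 + (-88)²)*(-1/18694) = (38775 + 7744)*(-1/18694) = 46519*(-1/18694) = -46519/18694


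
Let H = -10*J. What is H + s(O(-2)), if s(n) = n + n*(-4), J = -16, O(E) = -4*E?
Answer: 136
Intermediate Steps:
H = 160 (H = -10*(-16) = 160)
s(n) = -3*n (s(n) = n - 4*n = -3*n)
H + s(O(-2)) = 160 - (-12)*(-2) = 160 - 3*8 = 160 - 24 = 136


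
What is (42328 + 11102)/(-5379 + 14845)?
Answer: 26715/4733 ≈ 5.6444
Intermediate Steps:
(42328 + 11102)/(-5379 + 14845) = 53430/9466 = 53430*(1/9466) = 26715/4733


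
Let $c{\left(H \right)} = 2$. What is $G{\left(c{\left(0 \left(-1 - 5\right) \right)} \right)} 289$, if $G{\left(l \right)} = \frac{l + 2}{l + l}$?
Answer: $289$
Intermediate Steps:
$G{\left(l \right)} = \frac{2 + l}{2 l}$
$G{\left(c{\left(0 \left(-1 - 5\right) \right)} \right)} 289 = \frac{2 + 2}{2 \cdot 2} \cdot 289 = \frac{1}{2} \cdot \frac{1}{2} \cdot 4 \cdot 289 = 1 \cdot 289 = 289$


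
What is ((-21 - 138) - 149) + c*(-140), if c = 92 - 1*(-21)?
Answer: -16128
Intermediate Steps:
c = 113 (c = 92 + 21 = 113)
((-21 - 138) - 149) + c*(-140) = ((-21 - 138) - 149) + 113*(-140) = (-159 - 149) - 15820 = -308 - 15820 = -16128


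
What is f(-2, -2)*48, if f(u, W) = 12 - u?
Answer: 672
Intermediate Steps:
f(-2, -2)*48 = (12 - 1*(-2))*48 = (12 + 2)*48 = 14*48 = 672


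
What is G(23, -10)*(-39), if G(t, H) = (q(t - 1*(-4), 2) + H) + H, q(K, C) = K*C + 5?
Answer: -1521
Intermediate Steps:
q(K, C) = 5 + C*K (q(K, C) = C*K + 5 = 5 + C*K)
G(t, H) = 13 + 2*H + 2*t (G(t, H) = ((5 + 2*(t - 1*(-4))) + H) + H = ((5 + 2*(t + 4)) + H) + H = ((5 + 2*(4 + t)) + H) + H = ((5 + (8 + 2*t)) + H) + H = ((13 + 2*t) + H) + H = (13 + H + 2*t) + H = 13 + 2*H + 2*t)
G(23, -10)*(-39) = (13 + 2*(-10) + 2*23)*(-39) = (13 - 20 + 46)*(-39) = 39*(-39) = -1521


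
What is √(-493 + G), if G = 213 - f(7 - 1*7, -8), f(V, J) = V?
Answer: 2*I*√70 ≈ 16.733*I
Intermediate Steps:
G = 213 (G = 213 - (7 - 1*7) = 213 - (7 - 7) = 213 - 1*0 = 213 + 0 = 213)
√(-493 + G) = √(-493 + 213) = √(-280) = 2*I*√70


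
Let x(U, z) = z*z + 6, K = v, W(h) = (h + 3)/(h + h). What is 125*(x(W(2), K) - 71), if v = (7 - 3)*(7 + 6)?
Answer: 329875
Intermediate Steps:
W(h) = (3 + h)/(2*h) (W(h) = (3 + h)/((2*h)) = (3 + h)*(1/(2*h)) = (3 + h)/(2*h))
v = 52 (v = 4*13 = 52)
K = 52
x(U, z) = 6 + z² (x(U, z) = z² + 6 = 6 + z²)
125*(x(W(2), K) - 71) = 125*((6 + 52²) - 71) = 125*((6 + 2704) - 71) = 125*(2710 - 71) = 125*2639 = 329875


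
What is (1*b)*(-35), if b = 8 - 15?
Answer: 245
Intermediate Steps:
b = -7
(1*b)*(-35) = (1*(-7))*(-35) = -7*(-35) = 245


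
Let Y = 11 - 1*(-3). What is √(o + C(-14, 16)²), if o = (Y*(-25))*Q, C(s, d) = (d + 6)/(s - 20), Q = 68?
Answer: 3*I*√764231/17 ≈ 154.27*I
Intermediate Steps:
C(s, d) = (6 + d)/(-20 + s)
Y = 14 (Y = 11 + 3 = 14)
o = -23800 (o = (14*(-25))*68 = -350*68 = -23800)
√(o + C(-14, 16)²) = √(-23800 + ((6 + 16)/(-20 - 14))²) = √(-23800 + (22/(-34))²) = √(-23800 + (-1/34*22)²) = √(-23800 + (-11/17)²) = √(-23800 + 121/289) = √(-6878079/289) = 3*I*√764231/17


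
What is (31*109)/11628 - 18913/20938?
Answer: -3925549/6407028 ≈ -0.61269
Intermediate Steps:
(31*109)/11628 - 18913/20938 = 3379*(1/11628) - 18913*1/20938 = 3379/11628 - 18913/20938 = -3925549/6407028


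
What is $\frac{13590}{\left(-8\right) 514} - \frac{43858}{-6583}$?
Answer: $\frac{45440563}{13534648} \approx 3.3573$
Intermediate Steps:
$\frac{13590}{\left(-8\right) 514} - \frac{43858}{-6583} = \frac{13590}{-4112} - - \frac{43858}{6583} = 13590 \left(- \frac{1}{4112}\right) + \frac{43858}{6583} = - \frac{6795}{2056} + \frac{43858}{6583} = \frac{45440563}{13534648}$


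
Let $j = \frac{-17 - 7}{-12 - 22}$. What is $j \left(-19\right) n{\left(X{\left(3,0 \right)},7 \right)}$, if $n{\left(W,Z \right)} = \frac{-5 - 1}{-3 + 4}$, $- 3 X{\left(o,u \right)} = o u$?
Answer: $\frac{1368}{17} \approx 80.471$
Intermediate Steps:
$X{\left(o,u \right)} = - \frac{o u}{3}$
$n{\left(W,Z \right)} = -6$ ($n{\left(W,Z \right)} = - \frac{6}{1} = \left(-6\right) 1 = -6$)
$j = \frac{12}{17}$ ($j = - \frac{24}{-34} = \left(-24\right) \left(- \frac{1}{34}\right) = \frac{12}{17} \approx 0.70588$)
$j \left(-19\right) n{\left(X{\left(3,0 \right)},7 \right)} = \frac{12}{17} \left(-19\right) \left(-6\right) = \left(- \frac{228}{17}\right) \left(-6\right) = \frac{1368}{17}$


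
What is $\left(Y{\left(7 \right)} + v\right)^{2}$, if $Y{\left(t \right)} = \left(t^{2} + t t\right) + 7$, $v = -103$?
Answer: $4$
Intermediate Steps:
$Y{\left(t \right)} = 7 + 2 t^{2}$ ($Y{\left(t \right)} = \left(t^{2} + t^{2}\right) + 7 = 2 t^{2} + 7 = 7 + 2 t^{2}$)
$\left(Y{\left(7 \right)} + v\right)^{2} = \left(\left(7 + 2 \cdot 7^{2}\right) - 103\right)^{2} = \left(\left(7 + 2 \cdot 49\right) - 103\right)^{2} = \left(\left(7 + 98\right) - 103\right)^{2} = \left(105 - 103\right)^{2} = 2^{2} = 4$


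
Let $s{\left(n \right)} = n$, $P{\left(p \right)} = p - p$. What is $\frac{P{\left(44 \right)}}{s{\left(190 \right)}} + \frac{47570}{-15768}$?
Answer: $- \frac{23785}{7884} \approx -3.0169$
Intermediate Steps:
$P{\left(p \right)} = 0$
$\frac{P{\left(44 \right)}}{s{\left(190 \right)}} + \frac{47570}{-15768} = \frac{0}{190} + \frac{47570}{-15768} = 0 \cdot \frac{1}{190} + 47570 \left(- \frac{1}{15768}\right) = 0 - \frac{23785}{7884} = - \frac{23785}{7884}$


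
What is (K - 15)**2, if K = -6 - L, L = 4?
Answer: 625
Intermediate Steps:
K = -10 (K = -6 - 1*4 = -6 - 4 = -10)
(K - 15)**2 = (-10 - 15)**2 = (-25)**2 = 625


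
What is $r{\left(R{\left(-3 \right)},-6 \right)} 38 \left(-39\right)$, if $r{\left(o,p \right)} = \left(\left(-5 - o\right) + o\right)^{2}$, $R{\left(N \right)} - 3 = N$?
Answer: $-37050$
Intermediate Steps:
$R{\left(N \right)} = 3 + N$
$r{\left(o,p \right)} = 25$ ($r{\left(o,p \right)} = \left(-5\right)^{2} = 25$)
$r{\left(R{\left(-3 \right)},-6 \right)} 38 \left(-39\right) = 25 \cdot 38 \left(-39\right) = 950 \left(-39\right) = -37050$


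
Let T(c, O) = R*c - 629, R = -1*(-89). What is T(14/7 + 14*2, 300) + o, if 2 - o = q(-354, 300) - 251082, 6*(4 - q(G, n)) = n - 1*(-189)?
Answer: 506405/2 ≈ 2.5320e+5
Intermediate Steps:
R = 89
q(G, n) = -55/2 - n/6 (q(G, n) = 4 - (n - 1*(-189))/6 = 4 - (n + 189)/6 = 4 - (189 + n)/6 = 4 + (-63/2 - n/6) = -55/2 - n/6)
T(c, O) = -629 + 89*c (T(c, O) = 89*c - 629 = -629 + 89*c)
o = 502323/2 (o = 2 - ((-55/2 - ⅙*300) - 251082) = 2 - ((-55/2 - 50) - 251082) = 2 - (-155/2 - 251082) = 2 - 1*(-502319/2) = 2 + 502319/2 = 502323/2 ≈ 2.5116e+5)
T(14/7 + 14*2, 300) + o = (-629 + 89*(14/7 + 14*2)) + 502323/2 = (-629 + 89*(14*(⅐) + 28)) + 502323/2 = (-629 + 89*(2 + 28)) + 502323/2 = (-629 + 89*30) + 502323/2 = (-629 + 2670) + 502323/2 = 2041 + 502323/2 = 506405/2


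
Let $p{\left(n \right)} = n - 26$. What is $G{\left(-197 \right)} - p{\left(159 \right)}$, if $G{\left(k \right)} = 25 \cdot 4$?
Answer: $-33$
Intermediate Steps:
$G{\left(k \right)} = 100$
$p{\left(n \right)} = -26 + n$
$G{\left(-197 \right)} - p{\left(159 \right)} = 100 - \left(-26 + 159\right) = 100 - 133 = -33$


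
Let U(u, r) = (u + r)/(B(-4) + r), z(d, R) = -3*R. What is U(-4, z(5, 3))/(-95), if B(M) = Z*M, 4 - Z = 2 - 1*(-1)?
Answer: -1/95 ≈ -0.010526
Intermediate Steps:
Z = 1 (Z = 4 - (2 - 1*(-1)) = 4 - (2 + 1) = 4 - 1*3 = 4 - 3 = 1)
B(M) = M (B(M) = 1*M = M)
U(u, r) = (r + u)/(-4 + r) (U(u, r) = (u + r)/(-4 + r) = (r + u)/(-4 + r))
U(-4, z(5, 3))/(-95) = ((-3*3 - 4)/(-4 - 3*3))/(-95) = ((-9 - 4)/(-4 - 9))*(-1/95) = (-13/(-13))*(-1/95) = -1/13*(-13)*(-1/95) = 1*(-1/95) = -1/95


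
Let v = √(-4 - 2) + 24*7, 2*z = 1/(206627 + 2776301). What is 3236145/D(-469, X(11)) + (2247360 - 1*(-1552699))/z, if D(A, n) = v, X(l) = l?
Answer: 21333039121281676/941 - 215743*I*√6/1882 ≈ 2.2671e+13 - 280.8*I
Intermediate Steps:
z = 1/5965856 (z = 1/(2*(206627 + 2776301)) = (½)/2982928 = (½)*(1/2982928) = 1/5965856 ≈ 1.6762e-7)
v = 168 + I*√6 (v = √(-6) + 168 = I*√6 + 168 = 168 + I*√6 ≈ 168.0 + 2.4495*I)
D(A, n) = 168 + I*√6
3236145/D(-469, X(11)) + (2247360 - 1*(-1552699))/z = 3236145/(168 + I*√6) + (2247360 - 1*(-1552699))/(1/5965856) = 3236145/(168 + I*√6) + (2247360 + 1552699)*5965856 = 3236145/(168 + I*√6) + 3800059*5965856 = 3236145/(168 + I*√6) + 22670604785504 = 22670604785504 + 3236145/(168 + I*√6)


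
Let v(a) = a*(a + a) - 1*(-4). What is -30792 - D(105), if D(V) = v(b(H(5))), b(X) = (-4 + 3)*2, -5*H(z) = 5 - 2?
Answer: -30804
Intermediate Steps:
H(z) = -3/5 (H(z) = -(5 - 2)/5 = -1/5*3 = -3/5)
b(X) = -2 (b(X) = -1*2 = -2)
v(a) = 4 + 2*a**2 (v(a) = a*(2*a) + 4 = 2*a**2 + 4 = 4 + 2*a**2)
D(V) = 12 (D(V) = 4 + 2*(-2)**2 = 4 + 2*4 = 4 + 8 = 12)
-30792 - D(105) = -30792 - 1*12 = -30792 - 12 = -30804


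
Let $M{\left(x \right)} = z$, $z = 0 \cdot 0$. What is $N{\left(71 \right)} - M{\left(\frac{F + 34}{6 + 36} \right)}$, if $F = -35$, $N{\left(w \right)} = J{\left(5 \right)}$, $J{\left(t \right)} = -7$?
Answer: $-7$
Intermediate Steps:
$N{\left(w \right)} = -7$
$z = 0$
$M{\left(x \right)} = 0$
$N{\left(71 \right)} - M{\left(\frac{F + 34}{6 + 36} \right)} = -7 - 0 = -7 + 0 = -7$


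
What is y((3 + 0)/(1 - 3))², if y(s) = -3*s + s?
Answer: 9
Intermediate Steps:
y(s) = -2*s
y((3 + 0)/(1 - 3))² = (-2*(3 + 0)/(1 - 3))² = (-6/(-2))² = (-6*(-1)/2)² = (-2*(-3/2))² = 3² = 9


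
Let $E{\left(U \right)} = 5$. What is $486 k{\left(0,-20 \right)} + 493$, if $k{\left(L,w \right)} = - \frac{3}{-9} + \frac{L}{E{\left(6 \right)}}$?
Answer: $655$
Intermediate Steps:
$k{\left(L,w \right)} = \frac{1}{3} + \frac{L}{5}$ ($k{\left(L,w \right)} = - \frac{3}{-9} + \frac{L}{5} = \left(-3\right) \left(- \frac{1}{9}\right) + L \frac{1}{5} = \frac{1}{3} + \frac{L}{5}$)
$486 k{\left(0,-20 \right)} + 493 = 486 \left(\frac{1}{3} + \frac{1}{5} \cdot 0\right) + 493 = 486 \left(\frac{1}{3} + 0\right) + 493 = 486 \cdot \frac{1}{3} + 493 = 162 + 493 = 655$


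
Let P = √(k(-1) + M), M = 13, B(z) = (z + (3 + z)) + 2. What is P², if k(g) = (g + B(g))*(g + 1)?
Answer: 13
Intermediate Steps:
B(z) = 5 + 2*z (B(z) = (3 + 2*z) + 2 = 5 + 2*z)
k(g) = (1 + g)*(5 + 3*g) (k(g) = (g + (5 + 2*g))*(g + 1) = (5 + 3*g)*(1 + g) = (1 + g)*(5 + 3*g))
P = √13 (P = √((5 + 3*(-1)² + 8*(-1)) + 13) = √((5 + 3*1 - 8) + 13) = √((5 + 3 - 8) + 13) = √(0 + 13) = √13 ≈ 3.6056)
P² = (√13)² = 13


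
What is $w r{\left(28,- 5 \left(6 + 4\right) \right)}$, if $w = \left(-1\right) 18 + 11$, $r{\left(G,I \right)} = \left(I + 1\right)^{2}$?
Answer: $-16807$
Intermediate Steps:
$r{\left(G,I \right)} = \left(1 + I\right)^{2}$
$w = -7$ ($w = -18 + 11 = -7$)
$w r{\left(28,- 5 \left(6 + 4\right) \right)} = - 7 \left(1 - 5 \left(6 + 4\right)\right)^{2} = - 7 \left(1 - 50\right)^{2} = - 7 \left(-49\right)^{2} = \left(-7\right) 2401 = -16807$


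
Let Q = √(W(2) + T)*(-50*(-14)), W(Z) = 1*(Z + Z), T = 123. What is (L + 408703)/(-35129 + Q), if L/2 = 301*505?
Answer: -8345631659/390605547 - 166299700*√127/390605547 ≈ -26.164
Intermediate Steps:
L = 304010 (L = 2*(301*505) = 2*152005 = 304010)
W(Z) = 2*Z (W(Z) = 1*(2*Z) = 2*Z)
Q = 700*√127 (Q = √(2*2 + 123)*(-50*(-14)) = √(4 + 123)*700 = √127*700 = 700*√127 ≈ 7888.6)
(L + 408703)/(-35129 + Q) = (304010 + 408703)/(-35129 + 700*√127) = 712713/(-35129 + 700*√127)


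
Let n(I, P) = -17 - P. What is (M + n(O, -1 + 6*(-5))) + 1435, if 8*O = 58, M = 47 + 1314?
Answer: 2810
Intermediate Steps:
M = 1361
O = 29/4 (O = (⅛)*58 = 29/4 ≈ 7.2500)
(M + n(O, -1 + 6*(-5))) + 1435 = (1361 + (-17 - (-1 + 6*(-5)))) + 1435 = (1361 + (-17 - (-1 - 30))) + 1435 = (1361 + (-17 - 1*(-31))) + 1435 = (1361 + (-17 + 31)) + 1435 = (1361 + 14) + 1435 = 1375 + 1435 = 2810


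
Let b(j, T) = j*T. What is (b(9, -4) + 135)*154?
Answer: 15246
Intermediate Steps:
b(j, T) = T*j
(b(9, -4) + 135)*154 = (-4*9 + 135)*154 = (-36 + 135)*154 = 99*154 = 15246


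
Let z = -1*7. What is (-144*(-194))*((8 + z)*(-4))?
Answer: -111744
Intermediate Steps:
z = -7
(-144*(-194))*((8 + z)*(-4)) = (-144*(-194))*((8 - 7)*(-4)) = 27936*(1*(-4)) = 27936*(-4) = -111744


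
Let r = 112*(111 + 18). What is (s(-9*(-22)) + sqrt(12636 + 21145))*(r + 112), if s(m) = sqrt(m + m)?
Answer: 14560*sqrt(33781) + 87360*sqrt(11) ≈ 2.9658e+6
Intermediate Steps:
r = 14448 (r = 112*129 = 14448)
s(m) = sqrt(2)*sqrt(m) (s(m) = sqrt(2*m) = sqrt(2)*sqrt(m))
(s(-9*(-22)) + sqrt(12636 + 21145))*(r + 112) = (sqrt(2)*sqrt(-9*(-22)) + sqrt(12636 + 21145))*(14448 + 112) = (sqrt(2)*sqrt(198) + sqrt(33781))*14560 = (sqrt(2)*(3*sqrt(22)) + sqrt(33781))*14560 = (6*sqrt(11) + sqrt(33781))*14560 = (sqrt(33781) + 6*sqrt(11))*14560 = 14560*sqrt(33781) + 87360*sqrt(11)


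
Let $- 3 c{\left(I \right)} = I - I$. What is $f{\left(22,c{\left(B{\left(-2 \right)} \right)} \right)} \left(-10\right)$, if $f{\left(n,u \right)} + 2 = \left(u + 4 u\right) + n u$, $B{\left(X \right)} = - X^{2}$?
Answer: $20$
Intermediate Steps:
$c{\left(I \right)} = 0$ ($c{\left(I \right)} = - \frac{I - I}{3} = \left(- \frac{1}{3}\right) 0 = 0$)
$f{\left(n,u \right)} = -2 + 5 u + n u$ ($f{\left(n,u \right)} = -2 + \left(\left(u + 4 u\right) + n u\right) = -2 + \left(5 u + n u\right) = -2 + 5 u + n u$)
$f{\left(22,c{\left(B{\left(-2 \right)} \right)} \right)} \left(-10\right) = \left(-2 + 5 \cdot 0 + 22 \cdot 0\right) \left(-10\right) = \left(-2 + 0 + 0\right) \left(-10\right) = \left(-2\right) \left(-10\right) = 20$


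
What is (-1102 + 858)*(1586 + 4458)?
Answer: -1474736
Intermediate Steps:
(-1102 + 858)*(1586 + 4458) = -244*6044 = -1474736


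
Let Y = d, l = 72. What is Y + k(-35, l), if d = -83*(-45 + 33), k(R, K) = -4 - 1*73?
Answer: 919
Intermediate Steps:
k(R, K) = -77 (k(R, K) = -4 - 73 = -77)
d = 996 (d = -83*(-12) = 996)
Y = 996
Y + k(-35, l) = 996 - 77 = 919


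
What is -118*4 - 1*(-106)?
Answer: -366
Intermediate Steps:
-118*4 - 1*(-106) = -472 + 106 = -366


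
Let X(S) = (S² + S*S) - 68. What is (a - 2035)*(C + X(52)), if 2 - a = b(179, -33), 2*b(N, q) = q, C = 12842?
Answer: -36664003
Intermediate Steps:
b(N, q) = q/2
a = 37/2 (a = 2 - (-33)/2 = 2 - 1*(-33/2) = 2 + 33/2 = 37/2 ≈ 18.500)
X(S) = -68 + 2*S² (X(S) = (S² + S²) - 68 = 2*S² - 68 = -68 + 2*S²)
(a - 2035)*(C + X(52)) = (37/2 - 2035)*(12842 + (-68 + 2*52²)) = -4033*(12842 + (-68 + 2*2704))/2 = -4033*(12842 + (-68 + 5408))/2 = -4033*(12842 + 5340)/2 = -4033/2*18182 = -36664003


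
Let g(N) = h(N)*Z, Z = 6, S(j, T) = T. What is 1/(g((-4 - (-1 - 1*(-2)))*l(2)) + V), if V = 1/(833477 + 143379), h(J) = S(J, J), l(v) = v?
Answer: -976856/58611359 ≈ -0.016667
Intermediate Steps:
h(J) = J
V = 1/976856 ≈ 1.0237e-6
g(N) = 6*N (g(N) = N*6 = 6*N)
1/(g((-4 - (-1 - 1*(-2)))*l(2)) + V) = 1/(6*((-4 - (-1 - 1*(-2)))*2) + 1/976856) = 1/(6*((-4 - (-1 + 2))*2) + 1/976856) = 1/(6*((-4 - 1*1)*2) + 1/976856) = 1/(6*((-4 - 1)*2) + 1/976856) = 1/(6*(-5*2) + 1/976856) = 1/(6*(-10) + 1/976856) = 1/(-60 + 1/976856) = 1/(-58611359/976856) = -976856/58611359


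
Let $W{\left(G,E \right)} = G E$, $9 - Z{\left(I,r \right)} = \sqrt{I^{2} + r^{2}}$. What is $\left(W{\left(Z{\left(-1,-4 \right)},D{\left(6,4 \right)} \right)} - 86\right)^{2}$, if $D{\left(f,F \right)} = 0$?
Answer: $7396$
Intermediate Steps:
$Z{\left(I,r \right)} = 9 - \sqrt{I^{2} + r^{2}}$
$W{\left(G,E \right)} = E G$
$\left(W{\left(Z{\left(-1,-4 \right)},D{\left(6,4 \right)} \right)} - 86\right)^{2} = \left(0 \left(9 - \sqrt{\left(-1\right)^{2} + \left(-4\right)^{2}}\right) - 86\right)^{2} = \left(0 \left(9 - \sqrt{1 + 16}\right) - 86\right)^{2} = \left(0 \left(9 - \sqrt{17}\right) - 86\right)^{2} = \left(0 - 86\right)^{2} = \left(-86\right)^{2} = 7396$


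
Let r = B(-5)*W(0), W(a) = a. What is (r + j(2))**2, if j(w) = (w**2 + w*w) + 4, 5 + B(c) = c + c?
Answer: 144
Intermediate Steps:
B(c) = -5 + 2*c (B(c) = -5 + (c + c) = -5 + 2*c)
j(w) = 4 + 2*w**2 (j(w) = (w**2 + w**2) + 4 = 2*w**2 + 4 = 4 + 2*w**2)
r = 0 (r = (-5 + 2*(-5))*0 = (-5 - 10)*0 = -15*0 = 0)
(r + j(2))**2 = (0 + (4 + 2*2**2))**2 = (0 + (4 + 2*4))**2 = (0 + (4 + 8))**2 = (0 + 12)**2 = 12**2 = 144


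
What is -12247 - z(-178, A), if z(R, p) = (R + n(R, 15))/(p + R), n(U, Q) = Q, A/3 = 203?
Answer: -5278294/431 ≈ -12247.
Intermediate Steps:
A = 609 (A = 3*203 = 609)
z(R, p) = (15 + R)/(R + p) (z(R, p) = (R + 15)/(p + R) = (15 + R)/(R + p))
-12247 - z(-178, A) = -12247 - (15 - 178)/(-178 + 609) = -12247 - (-163)/431 = -12247 - 1*(-163/431) = -12247 + 163/431 = -5278294/431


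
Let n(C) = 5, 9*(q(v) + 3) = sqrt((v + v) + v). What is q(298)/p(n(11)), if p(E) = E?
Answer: -3/5 + sqrt(894)/45 ≈ 0.064441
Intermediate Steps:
q(v) = -3 + sqrt(3)*sqrt(v)/9 (q(v) = -3 + sqrt((v + v) + v)/9 = -3 + sqrt(2*v + v)/9 = -3 + sqrt(3*v)/9 = -3 + (sqrt(3)*sqrt(v))/9 = -3 + sqrt(3)*sqrt(v)/9)
q(298)/p(n(11)) = (-3 + sqrt(3)*sqrt(298)/9)/5 = (-3 + sqrt(894)/9)*(1/5) = -3/5 + sqrt(894)/45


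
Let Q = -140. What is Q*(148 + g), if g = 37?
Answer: -25900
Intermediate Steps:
Q*(148 + g) = -140*(148 + 37) = -140*185 = -25900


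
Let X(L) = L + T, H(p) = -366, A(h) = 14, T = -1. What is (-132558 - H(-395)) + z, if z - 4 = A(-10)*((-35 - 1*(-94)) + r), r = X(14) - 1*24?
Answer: -131516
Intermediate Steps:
X(L) = -1 + L (X(L) = L - 1 = -1 + L)
r = -11 (r = (-1 + 14) - 1*24 = 13 - 24 = -11)
z = 676 (z = 4 + 14*((-35 - 1*(-94)) - 11) = 4 + 14*((-35 + 94) - 11) = 4 + 14*(59 - 11) = 4 + 14*48 = 4 + 672 = 676)
(-132558 - H(-395)) + z = (-132558 - 1*(-366)) + 676 = (-132558 + 366) + 676 = -132192 + 676 = -131516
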